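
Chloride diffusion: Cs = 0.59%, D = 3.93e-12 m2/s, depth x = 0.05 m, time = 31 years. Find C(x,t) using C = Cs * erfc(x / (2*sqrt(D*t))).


t_seconds = 31 * 365.25 * 24 * 3600 = 978285600.0 s
arg = 0.05 / (2 * sqrt(3.93e-12 * 978285600.0))
= 0.4032
erfc(0.4032) = 0.5685
C = 0.59 * 0.5685 = 0.3354%

0.3354


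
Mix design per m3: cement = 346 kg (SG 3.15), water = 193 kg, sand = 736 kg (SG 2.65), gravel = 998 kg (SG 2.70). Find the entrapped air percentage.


Vol cement = 346 / (3.15 * 1000) = 0.109841 m3
Vol water = 193 / 1000 = 0.193 m3
Vol sand = 736 / (2.65 * 1000) = 0.277736 m3
Vol gravel = 998 / (2.70 * 1000) = 0.36963 m3
Total solid + water volume = 0.950207 m3
Air = (1 - 0.950207) * 100 = 4.98%

4.98


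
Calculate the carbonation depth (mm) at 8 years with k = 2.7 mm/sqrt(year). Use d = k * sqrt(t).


depth = k * sqrt(t)
= 2.7 * sqrt(8)
= 7.64 mm

7.64


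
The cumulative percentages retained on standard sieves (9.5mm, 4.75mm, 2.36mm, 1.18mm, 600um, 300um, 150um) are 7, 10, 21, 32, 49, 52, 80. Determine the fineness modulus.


FM = sum(cumulative % retained) / 100
= 251 / 100
= 2.51

2.51


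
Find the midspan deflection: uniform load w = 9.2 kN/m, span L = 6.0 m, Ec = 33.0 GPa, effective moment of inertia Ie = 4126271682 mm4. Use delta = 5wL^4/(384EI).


Convert: L = 6.0 m = 6000 mm, Ec = 33.0 GPa = 33000 MPa
delta = 5 * 9.2 * 6000^4 / (384 * 33000 * 4126271682)
= 1.14 mm

1.14


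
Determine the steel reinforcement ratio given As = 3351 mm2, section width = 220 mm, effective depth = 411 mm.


rho = As / (b * d)
= 3351 / (220 * 411)
= 0.0371

0.0371


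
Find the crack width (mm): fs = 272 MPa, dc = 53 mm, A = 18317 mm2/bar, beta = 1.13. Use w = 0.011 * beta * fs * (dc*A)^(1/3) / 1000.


w = 0.011 * beta * fs * (dc * A)^(1/3) / 1000
= 0.011 * 1.13 * 272 * (53 * 18317)^(1/3) / 1000
= 0.335 mm

0.335


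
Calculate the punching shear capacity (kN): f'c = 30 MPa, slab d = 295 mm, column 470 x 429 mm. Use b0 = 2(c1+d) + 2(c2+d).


b0 = 2*(470 + 295) + 2*(429 + 295) = 2978 mm
Vc = 0.33 * sqrt(30) * 2978 * 295 / 1000
= 1587.89 kN

1587.89


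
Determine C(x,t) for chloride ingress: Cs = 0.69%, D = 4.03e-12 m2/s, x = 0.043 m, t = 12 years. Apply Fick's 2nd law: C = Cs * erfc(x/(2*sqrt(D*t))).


t_seconds = 12 * 365.25 * 24 * 3600 = 378691200.0 s
arg = 0.043 / (2 * sqrt(4.03e-12 * 378691200.0))
= 0.5504
erfc(0.5504) = 0.4364
C = 0.69 * 0.4364 = 0.3011%

0.3011


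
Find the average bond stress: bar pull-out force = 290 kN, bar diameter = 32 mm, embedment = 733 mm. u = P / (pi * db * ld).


u = P / (pi * db * ld)
= 290 * 1000 / (pi * 32 * 733)
= 3.935 MPa

3.935


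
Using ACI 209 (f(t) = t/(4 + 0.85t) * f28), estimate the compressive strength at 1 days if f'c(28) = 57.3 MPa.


f(1) = 1 / (4 + 0.85 * 1) * 57.3
= 1 / 4.85 * 57.3
= 11.81 MPa

11.81


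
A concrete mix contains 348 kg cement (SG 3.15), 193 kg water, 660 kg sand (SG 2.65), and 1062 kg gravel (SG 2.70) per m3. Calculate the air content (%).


Vol cement = 348 / (3.15 * 1000) = 0.110476 m3
Vol water = 193 / 1000 = 0.193 m3
Vol sand = 660 / (2.65 * 1000) = 0.249057 m3
Vol gravel = 1062 / (2.70 * 1000) = 0.393333 m3
Total solid + water volume = 0.945866 m3
Air = (1 - 0.945866) * 100 = 5.41%

5.41


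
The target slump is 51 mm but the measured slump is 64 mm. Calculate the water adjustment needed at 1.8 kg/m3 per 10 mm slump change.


Difference = 51 - 64 = -13 mm
Water adjustment = -13 * 1.8 / 10 = -2.3 kg/m3

-2.3


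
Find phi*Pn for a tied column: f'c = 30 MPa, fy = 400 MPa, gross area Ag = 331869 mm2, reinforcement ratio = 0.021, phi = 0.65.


Ast = rho * Ag = 0.021 * 331869 = 6969.249 mm2
phi*Pn = 0.65 * 0.80 * (0.85 * 30 * (331869 - 6969.249) + 400 * 6969.249) / 1000
= 5757.77 kN

5757.77


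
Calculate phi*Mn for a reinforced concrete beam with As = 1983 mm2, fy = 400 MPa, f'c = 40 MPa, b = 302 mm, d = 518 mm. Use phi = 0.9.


a = As * fy / (0.85 * f'c * b)
= 1983 * 400 / (0.85 * 40 * 302)
= 77.2497 mm
Mn = As * fy * (d - a/2) / 10^6
= 380.2404 kN-m
phi*Mn = 0.9 * 380.2404 = 342.22 kN-m

342.22


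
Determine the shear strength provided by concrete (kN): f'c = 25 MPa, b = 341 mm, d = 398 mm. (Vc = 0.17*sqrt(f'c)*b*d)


Vc = 0.17 * sqrt(25) * 341 * 398 / 1000
= 115.36 kN

115.36


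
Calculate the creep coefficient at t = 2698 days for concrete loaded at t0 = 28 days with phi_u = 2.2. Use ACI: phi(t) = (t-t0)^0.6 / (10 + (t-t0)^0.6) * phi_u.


dt = 2698 - 28 = 2670
phi = 2670^0.6 / (10 + 2670^0.6) * 2.2
= 2.022

2.022


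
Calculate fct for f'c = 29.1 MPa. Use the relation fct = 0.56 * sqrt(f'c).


fct = 0.56 * sqrt(29.1)
= 0.56 * 5.394
= 3.021 MPa

3.021


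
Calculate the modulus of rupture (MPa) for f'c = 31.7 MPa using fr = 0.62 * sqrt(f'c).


fr = 0.62 * sqrt(31.7)
= 3.491 MPa

3.491


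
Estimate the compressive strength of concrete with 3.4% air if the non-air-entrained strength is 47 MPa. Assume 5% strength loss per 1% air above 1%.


Strength loss = (3.4 - 1) * 5 = 12.0%
f'c = 47 * (1 - 12.0/100)
= 41.36 MPa

41.36


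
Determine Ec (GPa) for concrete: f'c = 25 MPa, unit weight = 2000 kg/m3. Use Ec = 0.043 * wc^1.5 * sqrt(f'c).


Ec = 0.043 * 2000^1.5 * sqrt(25) / 1000
= 19.23 GPa

19.23


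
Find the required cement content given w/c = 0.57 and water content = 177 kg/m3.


Cement = water / (w/c)
= 177 / 0.57
= 310.5 kg/m3

310.5


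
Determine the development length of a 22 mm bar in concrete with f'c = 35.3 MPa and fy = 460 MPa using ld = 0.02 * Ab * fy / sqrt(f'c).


Ab = pi * 22^2 / 4 = 380.133 mm2
ld = 0.02 * 380.133 * 460 / sqrt(35.3)
= 588.6 mm

588.6


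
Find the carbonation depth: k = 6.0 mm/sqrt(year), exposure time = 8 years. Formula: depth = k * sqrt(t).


depth = k * sqrt(t)
= 6.0 * sqrt(8)
= 16.97 mm

16.97


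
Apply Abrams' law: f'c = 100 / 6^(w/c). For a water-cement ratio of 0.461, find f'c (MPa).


f'c = 100 / 6^0.461
= 100 / 2.284
= 43.78 MPa

43.78


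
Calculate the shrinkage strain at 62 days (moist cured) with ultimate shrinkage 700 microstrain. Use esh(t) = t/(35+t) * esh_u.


esh(62) = 62 / (35 + 62) * 700
= 62 / 97 * 700
= 447.4 microstrain

447.4


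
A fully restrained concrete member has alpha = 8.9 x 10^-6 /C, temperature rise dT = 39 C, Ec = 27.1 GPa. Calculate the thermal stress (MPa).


sigma = alpha * dT * Ec
= 8.9e-6 * 39 * 27.1 * 1000
= 9.406 MPa

9.406


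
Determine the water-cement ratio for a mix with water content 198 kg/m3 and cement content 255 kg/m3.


w/c = water / cement
w/c = 198 / 255 = 0.776

0.776


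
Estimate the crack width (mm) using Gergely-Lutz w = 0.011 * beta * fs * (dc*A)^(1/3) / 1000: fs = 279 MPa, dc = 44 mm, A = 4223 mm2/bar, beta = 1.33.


w = 0.011 * beta * fs * (dc * A)^(1/3) / 1000
= 0.011 * 1.33 * 279 * (44 * 4223)^(1/3) / 1000
= 0.233 mm

0.233


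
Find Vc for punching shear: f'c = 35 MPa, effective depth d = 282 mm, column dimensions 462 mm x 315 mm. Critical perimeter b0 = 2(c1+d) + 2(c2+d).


b0 = 2*(462 + 282) + 2*(315 + 282) = 2682 mm
Vc = 0.33 * sqrt(35) * 2682 * 282 / 1000
= 1476.58 kN

1476.58


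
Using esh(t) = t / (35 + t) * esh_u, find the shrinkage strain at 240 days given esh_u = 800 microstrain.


esh(240) = 240 / (35 + 240) * 800
= 240 / 275 * 800
= 698.2 microstrain

698.2


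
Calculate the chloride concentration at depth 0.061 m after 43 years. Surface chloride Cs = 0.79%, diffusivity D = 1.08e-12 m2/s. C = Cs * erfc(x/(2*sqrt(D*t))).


t_seconds = 43 * 365.25 * 24 * 3600 = 1356976800.0 s
arg = 0.061 / (2 * sqrt(1.08e-12 * 1356976800.0))
= 0.7967
erfc(0.7967) = 0.2599
C = 0.79 * 0.2599 = 0.2053%

0.2053


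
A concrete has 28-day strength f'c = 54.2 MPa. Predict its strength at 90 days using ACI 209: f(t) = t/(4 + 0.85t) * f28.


f(90) = 90 / (4 + 0.85 * 90) * 54.2
= 90 / 80.5 * 54.2
= 60.6 MPa

60.6


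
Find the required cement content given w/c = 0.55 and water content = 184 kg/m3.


Cement = water / (w/c)
= 184 / 0.55
= 334.5 kg/m3

334.5


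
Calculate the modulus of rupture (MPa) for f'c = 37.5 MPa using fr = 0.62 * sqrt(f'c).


fr = 0.62 * sqrt(37.5)
= 3.797 MPa

3.797


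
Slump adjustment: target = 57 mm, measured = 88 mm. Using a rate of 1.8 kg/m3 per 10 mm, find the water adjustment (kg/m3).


Difference = 57 - 88 = -31 mm
Water adjustment = -31 * 1.8 / 10 = -5.6 kg/m3

-5.6


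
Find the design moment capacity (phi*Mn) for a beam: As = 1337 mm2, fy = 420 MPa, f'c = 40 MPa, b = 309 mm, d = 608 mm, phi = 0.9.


a = As * fy / (0.85 * f'c * b)
= 1337 * 420 / (0.85 * 40 * 309)
= 53.4495 mm
Mn = As * fy * (d - a/2) / 10^6
= 326.4093 kN-m
phi*Mn = 0.9 * 326.4093 = 293.77 kN-m

293.77


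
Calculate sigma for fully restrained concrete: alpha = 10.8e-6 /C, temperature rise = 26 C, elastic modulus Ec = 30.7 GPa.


sigma = alpha * dT * Ec
= 10.8e-6 * 26 * 30.7 * 1000
= 8.621 MPa

8.621


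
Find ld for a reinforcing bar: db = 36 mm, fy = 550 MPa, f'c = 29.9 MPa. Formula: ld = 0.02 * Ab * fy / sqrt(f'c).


Ab = pi * 36^2 / 4 = 1017.876 mm2
ld = 0.02 * 1017.876 * 550 / sqrt(29.9)
= 2047.6 mm

2047.6


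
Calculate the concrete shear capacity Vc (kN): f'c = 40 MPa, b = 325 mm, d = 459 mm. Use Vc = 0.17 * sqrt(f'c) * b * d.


Vc = 0.17 * sqrt(40) * 325 * 459 / 1000
= 160.39 kN

160.39


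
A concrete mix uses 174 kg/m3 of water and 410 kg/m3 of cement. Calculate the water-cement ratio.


w/c = water / cement
w/c = 174 / 410 = 0.424

0.424


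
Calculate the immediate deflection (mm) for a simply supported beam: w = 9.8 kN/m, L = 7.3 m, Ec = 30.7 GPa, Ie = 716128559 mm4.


Convert: L = 7.3 m = 7300 mm, Ec = 30.7 GPa = 30700 MPa
delta = 5 * 9.8 * 7300^4 / (384 * 30700 * 716128559)
= 16.48 mm

16.48


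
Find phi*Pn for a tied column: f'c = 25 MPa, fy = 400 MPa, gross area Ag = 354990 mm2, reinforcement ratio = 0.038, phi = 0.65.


Ast = rho * Ag = 0.038 * 354990 = 13489.62 mm2
phi*Pn = 0.65 * 0.80 * (0.85 * 25 * (354990 - 13489.62) + 400 * 13489.62) / 1000
= 6579.42 kN

6579.42


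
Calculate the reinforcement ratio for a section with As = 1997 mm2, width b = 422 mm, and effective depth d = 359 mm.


rho = As / (b * d)
= 1997 / (422 * 359)
= 0.0132

0.0132


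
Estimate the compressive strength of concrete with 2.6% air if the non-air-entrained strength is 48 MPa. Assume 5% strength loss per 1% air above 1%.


Strength loss = (2.6 - 1) * 5 = 8.0%
f'c = 48 * (1 - 8.0/100)
= 44.16 MPa

44.16


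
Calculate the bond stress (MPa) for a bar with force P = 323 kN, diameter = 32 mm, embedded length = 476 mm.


u = P / (pi * db * ld)
= 323 * 1000 / (pi * 32 * 476)
= 6.75 MPa

6.75


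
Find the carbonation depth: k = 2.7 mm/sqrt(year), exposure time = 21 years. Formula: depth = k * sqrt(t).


depth = k * sqrt(t)
= 2.7 * sqrt(21)
= 12.37 mm

12.37


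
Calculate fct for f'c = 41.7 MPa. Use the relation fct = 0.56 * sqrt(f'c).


fct = 0.56 * sqrt(41.7)
= 0.56 * 6.458
= 3.616 MPa

3.616


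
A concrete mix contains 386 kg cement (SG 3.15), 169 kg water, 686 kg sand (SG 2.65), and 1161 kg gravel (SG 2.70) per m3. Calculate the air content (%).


Vol cement = 386 / (3.15 * 1000) = 0.12254 m3
Vol water = 169 / 1000 = 0.169 m3
Vol sand = 686 / (2.65 * 1000) = 0.258868 m3
Vol gravel = 1161 / (2.70 * 1000) = 0.43 m3
Total solid + water volume = 0.980408 m3
Air = (1 - 0.980408) * 100 = 1.96%

1.96


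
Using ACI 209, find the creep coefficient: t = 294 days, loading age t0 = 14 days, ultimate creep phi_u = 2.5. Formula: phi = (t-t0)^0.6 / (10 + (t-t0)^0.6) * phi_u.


dt = 294 - 14 = 280
phi = 280^0.6 / (10 + 280^0.6) * 2.5
= 1.865

1.865


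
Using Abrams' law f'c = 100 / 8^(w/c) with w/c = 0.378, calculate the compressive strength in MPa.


f'c = 100 / 8^0.378
= 100 / 2.195
= 45.57 MPa

45.57


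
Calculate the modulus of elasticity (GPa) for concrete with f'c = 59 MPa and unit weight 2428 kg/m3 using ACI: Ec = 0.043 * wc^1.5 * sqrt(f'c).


Ec = 0.043 * 2428^1.5 * sqrt(59) / 1000
= 39.52 GPa

39.52


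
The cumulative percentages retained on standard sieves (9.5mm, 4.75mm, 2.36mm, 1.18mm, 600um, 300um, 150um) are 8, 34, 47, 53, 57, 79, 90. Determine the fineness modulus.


FM = sum(cumulative % retained) / 100
= 368 / 100
= 3.68

3.68


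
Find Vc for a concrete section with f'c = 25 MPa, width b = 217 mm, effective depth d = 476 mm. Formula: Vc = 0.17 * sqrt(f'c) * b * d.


Vc = 0.17 * sqrt(25) * 217 * 476 / 1000
= 87.8 kN

87.8


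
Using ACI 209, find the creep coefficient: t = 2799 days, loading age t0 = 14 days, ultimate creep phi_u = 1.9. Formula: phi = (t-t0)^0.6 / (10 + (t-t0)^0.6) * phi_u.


dt = 2799 - 14 = 2785
phi = 2785^0.6 / (10 + 2785^0.6) * 1.9
= 1.75

1.75


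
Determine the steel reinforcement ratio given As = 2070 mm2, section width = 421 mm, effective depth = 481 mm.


rho = As / (b * d)
= 2070 / (421 * 481)
= 0.0102

0.0102


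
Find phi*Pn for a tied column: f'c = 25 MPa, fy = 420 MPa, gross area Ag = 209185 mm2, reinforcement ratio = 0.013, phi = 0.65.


Ast = rho * Ag = 0.013 * 209185 = 2719.405 mm2
phi*Pn = 0.65 * 0.80 * (0.85 * 25 * (209185 - 2719.405) + 420 * 2719.405) / 1000
= 2875.36 kN

2875.36


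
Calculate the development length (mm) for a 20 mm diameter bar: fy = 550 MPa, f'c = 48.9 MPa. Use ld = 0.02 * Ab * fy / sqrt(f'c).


Ab = pi * 20^2 / 4 = 314.159 mm2
ld = 0.02 * 314.159 * 550 / sqrt(48.9)
= 494.2 mm

494.2


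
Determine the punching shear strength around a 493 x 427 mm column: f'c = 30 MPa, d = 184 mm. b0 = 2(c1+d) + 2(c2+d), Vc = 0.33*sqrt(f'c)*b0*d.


b0 = 2*(493 + 184) + 2*(427 + 184) = 2576 mm
Vc = 0.33 * sqrt(30) * 2576 * 184 / 1000
= 856.72 kN

856.72


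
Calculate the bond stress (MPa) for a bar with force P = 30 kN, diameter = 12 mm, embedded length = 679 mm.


u = P / (pi * db * ld)
= 30 * 1000 / (pi * 12 * 679)
= 1.172 MPa

1.172


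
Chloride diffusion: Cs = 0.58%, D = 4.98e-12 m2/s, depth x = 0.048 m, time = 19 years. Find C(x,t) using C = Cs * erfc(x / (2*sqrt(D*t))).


t_seconds = 19 * 365.25 * 24 * 3600 = 599594400.0 s
arg = 0.048 / (2 * sqrt(4.98e-12 * 599594400.0))
= 0.4392
erfc(0.4392) = 0.5345
C = 0.58 * 0.5345 = 0.31%

0.31


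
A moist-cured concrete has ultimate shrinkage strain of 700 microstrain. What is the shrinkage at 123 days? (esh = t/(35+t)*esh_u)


esh(123) = 123 / (35 + 123) * 700
= 123 / 158 * 700
= 544.9 microstrain

544.9


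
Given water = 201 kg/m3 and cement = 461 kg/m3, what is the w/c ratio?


w/c = water / cement
w/c = 201 / 461 = 0.436

0.436


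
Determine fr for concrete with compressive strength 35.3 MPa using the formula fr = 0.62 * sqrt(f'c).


fr = 0.62 * sqrt(35.3)
= 3.684 MPa

3.684


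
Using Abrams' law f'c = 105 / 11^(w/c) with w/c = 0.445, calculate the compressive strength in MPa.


f'c = 105 / 11^0.445
= 105 / 2.907
= 36.12 MPa

36.12


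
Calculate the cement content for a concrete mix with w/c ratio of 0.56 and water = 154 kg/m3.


Cement = water / (w/c)
= 154 / 0.56
= 275.0 kg/m3

275.0


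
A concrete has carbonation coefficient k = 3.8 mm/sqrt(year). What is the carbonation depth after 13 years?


depth = k * sqrt(t)
= 3.8 * sqrt(13)
= 13.7 mm

13.7


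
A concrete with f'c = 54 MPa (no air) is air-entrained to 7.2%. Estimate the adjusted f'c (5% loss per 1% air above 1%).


Strength loss = (7.2 - 1) * 5 = 31.0%
f'c = 54 * (1 - 31.0/100)
= 37.26 MPa

37.26


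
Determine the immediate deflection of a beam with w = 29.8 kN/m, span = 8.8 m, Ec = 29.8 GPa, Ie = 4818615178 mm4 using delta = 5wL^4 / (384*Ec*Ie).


Convert: L = 8.8 m = 8800 mm, Ec = 29.8 GPa = 29800 MPa
delta = 5 * 29.8 * 8800^4 / (384 * 29800 * 4818615178)
= 16.2 mm

16.2


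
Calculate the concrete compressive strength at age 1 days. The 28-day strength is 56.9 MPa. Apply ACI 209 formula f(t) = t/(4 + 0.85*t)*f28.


f(1) = 1 / (4 + 0.85 * 1) * 56.9
= 1 / 4.85 * 56.9
= 11.73 MPa

11.73


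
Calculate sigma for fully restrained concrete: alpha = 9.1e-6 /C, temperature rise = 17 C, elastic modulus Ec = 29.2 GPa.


sigma = alpha * dT * Ec
= 9.1e-6 * 17 * 29.2 * 1000
= 4.517 MPa

4.517


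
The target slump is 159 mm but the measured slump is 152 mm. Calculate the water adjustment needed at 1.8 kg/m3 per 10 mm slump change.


Difference = 159 - 152 = 7 mm
Water adjustment = 7 * 1.8 / 10 = 1.3 kg/m3

1.3


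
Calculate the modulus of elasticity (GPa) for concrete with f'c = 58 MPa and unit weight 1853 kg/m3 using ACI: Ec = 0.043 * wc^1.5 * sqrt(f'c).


Ec = 0.043 * 1853^1.5 * sqrt(58) / 1000
= 26.12 GPa

26.12


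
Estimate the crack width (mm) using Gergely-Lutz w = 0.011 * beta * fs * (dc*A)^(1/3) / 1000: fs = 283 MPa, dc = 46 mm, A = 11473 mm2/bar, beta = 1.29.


w = 0.011 * beta * fs * (dc * A)^(1/3) / 1000
= 0.011 * 1.29 * 283 * (46 * 11473)^(1/3) / 1000
= 0.325 mm

0.325


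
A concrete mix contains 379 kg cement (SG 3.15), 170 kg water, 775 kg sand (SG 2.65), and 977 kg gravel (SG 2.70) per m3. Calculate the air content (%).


Vol cement = 379 / (3.15 * 1000) = 0.120317 m3
Vol water = 170 / 1000 = 0.17 m3
Vol sand = 775 / (2.65 * 1000) = 0.292453 m3
Vol gravel = 977 / (2.70 * 1000) = 0.361852 m3
Total solid + water volume = 0.944622 m3
Air = (1 - 0.944622) * 100 = 5.54%

5.54


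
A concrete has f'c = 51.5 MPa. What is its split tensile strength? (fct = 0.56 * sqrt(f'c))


fct = 0.56 * sqrt(51.5)
= 0.56 * 7.176
= 4.019 MPa

4.019


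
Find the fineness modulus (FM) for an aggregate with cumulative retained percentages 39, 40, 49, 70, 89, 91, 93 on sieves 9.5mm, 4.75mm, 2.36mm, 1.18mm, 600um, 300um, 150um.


FM = sum(cumulative % retained) / 100
= 471 / 100
= 4.71

4.71


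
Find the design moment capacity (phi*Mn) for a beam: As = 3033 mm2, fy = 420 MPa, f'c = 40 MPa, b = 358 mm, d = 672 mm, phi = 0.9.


a = As * fy / (0.85 * f'c * b)
= 3033 * 420 / (0.85 * 40 * 358)
= 104.6549 mm
Mn = As * fy * (d - a/2) / 10^6
= 789.376 kN-m
phi*Mn = 0.9 * 789.376 = 710.44 kN-m

710.44


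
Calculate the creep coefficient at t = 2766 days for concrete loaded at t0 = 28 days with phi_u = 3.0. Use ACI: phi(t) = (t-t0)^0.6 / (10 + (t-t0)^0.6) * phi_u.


dt = 2766 - 28 = 2738
phi = 2738^0.6 / (10 + 2738^0.6) * 3.0
= 2.761

2.761


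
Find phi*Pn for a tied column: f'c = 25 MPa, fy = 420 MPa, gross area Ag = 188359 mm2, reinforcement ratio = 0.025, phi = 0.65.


Ast = rho * Ag = 0.025 * 188359 = 4708.975 mm2
phi*Pn = 0.65 * 0.80 * (0.85 * 25 * (188359 - 4708.975) + 420 * 4708.975) / 1000
= 3057.77 kN

3057.77


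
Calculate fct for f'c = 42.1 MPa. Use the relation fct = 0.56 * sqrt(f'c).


fct = 0.56 * sqrt(42.1)
= 0.56 * 6.488
= 3.634 MPa

3.634


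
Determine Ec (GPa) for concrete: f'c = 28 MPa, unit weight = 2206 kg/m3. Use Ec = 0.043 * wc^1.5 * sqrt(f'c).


Ec = 0.043 * 2206^1.5 * sqrt(28) / 1000
= 23.58 GPa

23.58


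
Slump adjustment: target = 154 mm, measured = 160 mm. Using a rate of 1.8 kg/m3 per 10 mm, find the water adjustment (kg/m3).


Difference = 154 - 160 = -6 mm
Water adjustment = -6 * 1.8 / 10 = -1.1 kg/m3

-1.1


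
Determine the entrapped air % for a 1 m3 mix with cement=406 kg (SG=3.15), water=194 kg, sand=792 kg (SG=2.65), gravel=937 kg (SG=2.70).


Vol cement = 406 / (3.15 * 1000) = 0.128889 m3
Vol water = 194 / 1000 = 0.194 m3
Vol sand = 792 / (2.65 * 1000) = 0.298868 m3
Vol gravel = 937 / (2.70 * 1000) = 0.347037 m3
Total solid + water volume = 0.968794 m3
Air = (1 - 0.968794) * 100 = 3.12%

3.12


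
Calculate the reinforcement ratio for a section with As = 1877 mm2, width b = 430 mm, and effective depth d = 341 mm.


rho = As / (b * d)
= 1877 / (430 * 341)
= 0.0128

0.0128


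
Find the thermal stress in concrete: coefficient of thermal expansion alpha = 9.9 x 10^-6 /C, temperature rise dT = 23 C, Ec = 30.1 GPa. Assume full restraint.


sigma = alpha * dT * Ec
= 9.9e-6 * 23 * 30.1 * 1000
= 6.854 MPa

6.854


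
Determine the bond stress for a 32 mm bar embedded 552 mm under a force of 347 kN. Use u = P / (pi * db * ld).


u = P / (pi * db * ld)
= 347 * 1000 / (pi * 32 * 552)
= 6.253 MPa

6.253


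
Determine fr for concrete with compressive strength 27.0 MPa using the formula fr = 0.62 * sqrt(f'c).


fr = 0.62 * sqrt(27.0)
= 3.222 MPa

3.222


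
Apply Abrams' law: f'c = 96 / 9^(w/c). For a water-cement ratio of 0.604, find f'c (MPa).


f'c = 96 / 9^0.604
= 96 / 3.77
= 25.46 MPa

25.46


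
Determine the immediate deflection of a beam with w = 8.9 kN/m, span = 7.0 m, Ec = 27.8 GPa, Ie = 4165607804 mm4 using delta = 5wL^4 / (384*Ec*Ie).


Convert: L = 7.0 m = 7000 mm, Ec = 27.8 GPa = 27800 MPa
delta = 5 * 8.9 * 7000^4 / (384 * 27800 * 4165607804)
= 2.4 mm

2.4


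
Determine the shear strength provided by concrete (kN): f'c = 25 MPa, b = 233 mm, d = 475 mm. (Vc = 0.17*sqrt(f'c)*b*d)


Vc = 0.17 * sqrt(25) * 233 * 475 / 1000
= 94.07 kN

94.07


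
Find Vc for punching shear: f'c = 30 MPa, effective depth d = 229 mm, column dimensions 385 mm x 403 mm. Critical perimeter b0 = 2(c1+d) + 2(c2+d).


b0 = 2*(385 + 229) + 2*(403 + 229) = 2492 mm
Vc = 0.33 * sqrt(30) * 2492 * 229 / 1000
= 1031.47 kN

1031.47


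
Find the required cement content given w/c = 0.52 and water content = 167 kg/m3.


Cement = water / (w/c)
= 167 / 0.52
= 321.2 kg/m3

321.2


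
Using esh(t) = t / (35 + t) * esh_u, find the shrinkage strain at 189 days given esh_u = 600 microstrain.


esh(189) = 189 / (35 + 189) * 600
= 189 / 224 * 600
= 506.2 microstrain

506.2


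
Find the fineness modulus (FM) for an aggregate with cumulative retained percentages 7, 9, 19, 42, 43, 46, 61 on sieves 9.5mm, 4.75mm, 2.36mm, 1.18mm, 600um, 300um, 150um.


FM = sum(cumulative % retained) / 100
= 227 / 100
= 2.27

2.27


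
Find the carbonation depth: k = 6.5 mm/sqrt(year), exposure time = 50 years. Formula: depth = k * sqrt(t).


depth = k * sqrt(t)
= 6.5 * sqrt(50)
= 45.96 mm

45.96


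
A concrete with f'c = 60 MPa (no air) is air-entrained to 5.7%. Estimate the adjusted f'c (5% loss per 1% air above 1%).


Strength loss = (5.7 - 1) * 5 = 23.5%
f'c = 60 * (1 - 23.5/100)
= 45.9 MPa

45.9


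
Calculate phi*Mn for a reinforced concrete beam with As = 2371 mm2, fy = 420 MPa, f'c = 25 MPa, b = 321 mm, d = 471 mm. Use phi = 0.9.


a = As * fy / (0.85 * f'c * b)
= 2371 * 420 / (0.85 * 25 * 321)
= 145.9879 mm
Mn = As * fy * (d - a/2) / 10^6
= 396.3424 kN-m
phi*Mn = 0.9 * 396.3424 = 356.71 kN-m

356.71


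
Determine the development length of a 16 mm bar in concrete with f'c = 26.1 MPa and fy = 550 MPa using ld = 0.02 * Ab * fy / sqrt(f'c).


Ab = pi * 16^2 / 4 = 201.062 mm2
ld = 0.02 * 201.062 * 550 / sqrt(26.1)
= 432.9 mm

432.9


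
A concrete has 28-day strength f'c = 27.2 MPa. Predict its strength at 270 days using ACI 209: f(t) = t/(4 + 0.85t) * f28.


f(270) = 270 / (4 + 0.85 * 270) * 27.2
= 270 / 233.5 * 27.2
= 31.45 MPa

31.45


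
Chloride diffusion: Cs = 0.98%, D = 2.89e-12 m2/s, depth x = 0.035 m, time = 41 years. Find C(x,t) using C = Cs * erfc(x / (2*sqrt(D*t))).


t_seconds = 41 * 365.25 * 24 * 3600 = 1293861600.0 s
arg = 0.035 / (2 * sqrt(2.89e-12 * 1293861600.0))
= 0.2862
erfc(0.2862) = 0.6857
C = 0.98 * 0.6857 = 0.672%

0.672


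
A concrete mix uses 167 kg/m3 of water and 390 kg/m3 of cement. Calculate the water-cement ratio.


w/c = water / cement
w/c = 167 / 390 = 0.428

0.428


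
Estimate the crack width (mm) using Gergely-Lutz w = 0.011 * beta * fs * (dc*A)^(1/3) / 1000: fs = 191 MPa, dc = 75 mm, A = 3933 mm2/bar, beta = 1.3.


w = 0.011 * beta * fs * (dc * A)^(1/3) / 1000
= 0.011 * 1.3 * 191 * (75 * 3933)^(1/3) / 1000
= 0.182 mm

0.182


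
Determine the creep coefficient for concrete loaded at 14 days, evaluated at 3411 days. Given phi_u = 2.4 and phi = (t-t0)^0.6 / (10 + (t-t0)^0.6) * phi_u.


dt = 3411 - 14 = 3397
phi = 3397^0.6 / (10 + 3397^0.6) * 2.4
= 2.23

2.23


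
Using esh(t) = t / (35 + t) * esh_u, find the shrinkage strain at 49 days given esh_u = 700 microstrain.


esh(49) = 49 / (35 + 49) * 700
= 49 / 84 * 700
= 408.3 microstrain

408.3


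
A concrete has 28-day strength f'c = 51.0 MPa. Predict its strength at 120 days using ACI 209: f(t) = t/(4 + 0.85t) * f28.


f(120) = 120 / (4 + 0.85 * 120) * 51.0
= 120 / 106.0 * 51.0
= 57.74 MPa

57.74


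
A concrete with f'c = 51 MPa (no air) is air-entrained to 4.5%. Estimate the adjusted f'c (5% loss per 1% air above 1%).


Strength loss = (4.5 - 1) * 5 = 17.5%
f'c = 51 * (1 - 17.5/100)
= 42.07 MPa

42.07


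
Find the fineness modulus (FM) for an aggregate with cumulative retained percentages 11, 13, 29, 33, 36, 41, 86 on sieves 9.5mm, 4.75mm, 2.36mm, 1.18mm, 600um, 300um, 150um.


FM = sum(cumulative % retained) / 100
= 249 / 100
= 2.49

2.49


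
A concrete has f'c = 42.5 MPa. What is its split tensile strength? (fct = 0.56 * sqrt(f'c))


fct = 0.56 * sqrt(42.5)
= 0.56 * 6.519
= 3.651 MPa

3.651


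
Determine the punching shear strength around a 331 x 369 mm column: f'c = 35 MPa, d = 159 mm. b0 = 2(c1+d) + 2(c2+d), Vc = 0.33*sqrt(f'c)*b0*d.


b0 = 2*(331 + 159) + 2*(369 + 159) = 2036 mm
Vc = 0.33 * sqrt(35) * 2036 * 159 / 1000
= 632.01 kN

632.01


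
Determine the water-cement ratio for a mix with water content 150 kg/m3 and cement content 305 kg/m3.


w/c = water / cement
w/c = 150 / 305 = 0.492

0.492


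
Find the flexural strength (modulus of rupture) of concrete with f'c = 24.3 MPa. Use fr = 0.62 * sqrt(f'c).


fr = 0.62 * sqrt(24.3)
= 3.056 MPa

3.056


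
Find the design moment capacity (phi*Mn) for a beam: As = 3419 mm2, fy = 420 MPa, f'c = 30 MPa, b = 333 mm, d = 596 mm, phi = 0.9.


a = As * fy / (0.85 * f'c * b)
= 3419 * 420 / (0.85 * 30 * 333)
= 169.1079 mm
Mn = As * fy * (d - a/2) / 10^6
= 734.4263 kN-m
phi*Mn = 0.9 * 734.4263 = 660.98 kN-m

660.98


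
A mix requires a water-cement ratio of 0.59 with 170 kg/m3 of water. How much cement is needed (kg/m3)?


Cement = water / (w/c)
= 170 / 0.59
= 288.1 kg/m3

288.1


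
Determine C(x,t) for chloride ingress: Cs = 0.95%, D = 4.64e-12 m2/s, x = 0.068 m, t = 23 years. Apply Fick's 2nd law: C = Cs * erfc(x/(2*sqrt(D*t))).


t_seconds = 23 * 365.25 * 24 * 3600 = 725824800.0 s
arg = 0.068 / (2 * sqrt(4.64e-12 * 725824800.0))
= 0.5859
erfc(0.5859) = 0.4074
C = 0.95 * 0.4074 = 0.387%

0.387


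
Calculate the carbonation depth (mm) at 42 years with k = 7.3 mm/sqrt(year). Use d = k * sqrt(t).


depth = k * sqrt(t)
= 7.3 * sqrt(42)
= 47.31 mm

47.31


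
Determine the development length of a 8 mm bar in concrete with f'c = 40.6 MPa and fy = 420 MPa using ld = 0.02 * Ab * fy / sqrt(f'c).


Ab = pi * 8^2 / 4 = 50.265 mm2
ld = 0.02 * 50.265 * 420 / sqrt(40.6)
= 66.3 mm

66.3


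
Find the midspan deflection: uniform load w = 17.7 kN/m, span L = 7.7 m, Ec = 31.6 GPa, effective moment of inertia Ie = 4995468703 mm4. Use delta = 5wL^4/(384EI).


Convert: L = 7.7 m = 7700 mm, Ec = 31.6 GPa = 31600 MPa
delta = 5 * 17.7 * 7700^4 / (384 * 31600 * 4995468703)
= 5.13 mm

5.13


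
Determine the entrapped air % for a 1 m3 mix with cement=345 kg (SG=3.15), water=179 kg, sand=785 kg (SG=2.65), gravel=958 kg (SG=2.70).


Vol cement = 345 / (3.15 * 1000) = 0.109524 m3
Vol water = 179 / 1000 = 0.179 m3
Vol sand = 785 / (2.65 * 1000) = 0.296226 m3
Vol gravel = 958 / (2.70 * 1000) = 0.354815 m3
Total solid + water volume = 0.939565 m3
Air = (1 - 0.939565) * 100 = 6.04%

6.04


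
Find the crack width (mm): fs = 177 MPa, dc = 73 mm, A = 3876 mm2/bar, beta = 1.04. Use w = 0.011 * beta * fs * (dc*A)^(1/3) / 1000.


w = 0.011 * beta * fs * (dc * A)^(1/3) / 1000
= 0.011 * 1.04 * 177 * (73 * 3876)^(1/3) / 1000
= 0.133 mm

0.133


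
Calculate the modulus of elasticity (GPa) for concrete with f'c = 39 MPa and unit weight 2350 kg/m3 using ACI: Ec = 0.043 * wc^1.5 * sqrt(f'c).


Ec = 0.043 * 2350^1.5 * sqrt(39) / 1000
= 30.59 GPa

30.59


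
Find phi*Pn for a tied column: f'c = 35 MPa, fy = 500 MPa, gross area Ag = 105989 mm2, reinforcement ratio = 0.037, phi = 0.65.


Ast = rho * Ag = 0.037 * 105989 = 3921.593 mm2
phi*Pn = 0.65 * 0.80 * (0.85 * 35 * (105989 - 3921.593) + 500 * 3921.593) / 1000
= 2598.6 kN

2598.6


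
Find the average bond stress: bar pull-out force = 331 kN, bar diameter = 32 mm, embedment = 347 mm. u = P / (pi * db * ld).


u = P / (pi * db * ld)
= 331 * 1000 / (pi * 32 * 347)
= 9.489 MPa

9.489


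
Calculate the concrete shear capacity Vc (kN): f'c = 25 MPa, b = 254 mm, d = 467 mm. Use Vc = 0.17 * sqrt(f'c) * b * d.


Vc = 0.17 * sqrt(25) * 254 * 467 / 1000
= 100.83 kN

100.83


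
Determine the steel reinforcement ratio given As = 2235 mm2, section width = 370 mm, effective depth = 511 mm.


rho = As / (b * d)
= 2235 / (370 * 511)
= 0.0118

0.0118


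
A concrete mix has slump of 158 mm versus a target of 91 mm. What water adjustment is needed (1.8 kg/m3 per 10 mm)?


Difference = 91 - 158 = -67 mm
Water adjustment = -67 * 1.8 / 10 = -12.1 kg/m3

-12.1


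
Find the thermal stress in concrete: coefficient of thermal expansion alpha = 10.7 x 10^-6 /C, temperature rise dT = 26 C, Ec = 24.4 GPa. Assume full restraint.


sigma = alpha * dT * Ec
= 10.7e-6 * 26 * 24.4 * 1000
= 6.788 MPa

6.788


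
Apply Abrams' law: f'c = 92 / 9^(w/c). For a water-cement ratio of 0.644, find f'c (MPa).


f'c = 92 / 9^0.644
= 92 / 4.117
= 22.35 MPa

22.35


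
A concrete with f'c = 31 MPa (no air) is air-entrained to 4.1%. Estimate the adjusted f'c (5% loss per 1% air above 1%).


Strength loss = (4.1 - 1) * 5 = 15.5%
f'c = 31 * (1 - 15.5/100)
= 26.2 MPa

26.2


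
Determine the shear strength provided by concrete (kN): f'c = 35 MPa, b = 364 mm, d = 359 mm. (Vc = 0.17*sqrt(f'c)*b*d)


Vc = 0.17 * sqrt(35) * 364 * 359 / 1000
= 131.43 kN

131.43


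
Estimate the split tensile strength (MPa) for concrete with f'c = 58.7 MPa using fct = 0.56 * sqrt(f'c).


fct = 0.56 * sqrt(58.7)
= 0.56 * 7.662
= 4.29 MPa

4.29


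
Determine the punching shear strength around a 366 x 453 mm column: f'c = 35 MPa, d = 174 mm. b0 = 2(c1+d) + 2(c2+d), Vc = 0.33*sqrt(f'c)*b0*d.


b0 = 2*(366 + 174) + 2*(453 + 174) = 2334 mm
Vc = 0.33 * sqrt(35) * 2334 * 174 / 1000
= 792.86 kN

792.86


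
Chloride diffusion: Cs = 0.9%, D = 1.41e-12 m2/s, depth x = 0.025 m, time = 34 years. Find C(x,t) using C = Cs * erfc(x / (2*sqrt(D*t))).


t_seconds = 34 * 365.25 * 24 * 3600 = 1072958400.0 s
arg = 0.025 / (2 * sqrt(1.41e-12 * 1072958400.0))
= 0.3214
erfc(0.3214) = 0.6495
C = 0.9 * 0.6495 = 0.5845%

0.5845


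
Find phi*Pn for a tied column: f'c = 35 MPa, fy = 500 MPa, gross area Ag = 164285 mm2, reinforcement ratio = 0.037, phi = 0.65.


Ast = rho * Ag = 0.037 * 164285 = 6078.545 mm2
phi*Pn = 0.65 * 0.80 * (0.85 * 35 * (164285 - 6078.545) + 500 * 6078.545) / 1000
= 4027.88 kN

4027.88


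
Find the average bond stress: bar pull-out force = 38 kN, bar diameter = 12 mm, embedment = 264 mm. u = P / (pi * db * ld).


u = P / (pi * db * ld)
= 38 * 1000 / (pi * 12 * 264)
= 3.818 MPa

3.818


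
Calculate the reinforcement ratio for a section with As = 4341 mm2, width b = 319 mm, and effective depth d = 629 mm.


rho = As / (b * d)
= 4341 / (319 * 629)
= 0.0216

0.0216


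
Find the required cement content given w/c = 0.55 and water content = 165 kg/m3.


Cement = water / (w/c)
= 165 / 0.55
= 300.0 kg/m3

300.0


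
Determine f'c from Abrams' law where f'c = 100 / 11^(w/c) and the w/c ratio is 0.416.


f'c = 100 / 11^0.416
= 100 / 2.712
= 36.88 MPa

36.88


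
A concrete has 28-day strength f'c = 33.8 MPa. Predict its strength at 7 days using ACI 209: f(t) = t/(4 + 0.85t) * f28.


f(7) = 7 / (4 + 0.85 * 7) * 33.8
= 7 / 9.95 * 33.8
= 23.78 MPa

23.78


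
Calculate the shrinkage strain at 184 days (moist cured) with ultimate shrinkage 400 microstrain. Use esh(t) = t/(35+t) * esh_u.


esh(184) = 184 / (35 + 184) * 400
= 184 / 219 * 400
= 336.1 microstrain

336.1


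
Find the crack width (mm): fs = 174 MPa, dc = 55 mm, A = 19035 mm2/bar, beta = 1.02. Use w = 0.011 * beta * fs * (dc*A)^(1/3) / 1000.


w = 0.011 * beta * fs * (dc * A)^(1/3) / 1000
= 0.011 * 1.02 * 174 * (55 * 19035)^(1/3) / 1000
= 0.198 mm

0.198


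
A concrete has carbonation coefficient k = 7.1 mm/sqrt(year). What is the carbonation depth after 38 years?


depth = k * sqrt(t)
= 7.1 * sqrt(38)
= 43.77 mm

43.77


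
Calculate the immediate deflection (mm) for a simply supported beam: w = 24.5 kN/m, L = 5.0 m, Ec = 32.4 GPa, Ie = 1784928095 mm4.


Convert: L = 5.0 m = 5000 mm, Ec = 32.4 GPa = 32400 MPa
delta = 5 * 24.5 * 5000^4 / (384 * 32400 * 1784928095)
= 3.45 mm

3.45


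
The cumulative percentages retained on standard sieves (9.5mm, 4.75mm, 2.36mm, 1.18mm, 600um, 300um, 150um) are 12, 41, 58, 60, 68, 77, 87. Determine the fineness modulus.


FM = sum(cumulative % retained) / 100
= 403 / 100
= 4.03

4.03


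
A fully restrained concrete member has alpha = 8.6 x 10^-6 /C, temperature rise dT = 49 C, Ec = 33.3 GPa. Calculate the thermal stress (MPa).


sigma = alpha * dT * Ec
= 8.6e-6 * 49 * 33.3 * 1000
= 14.033 MPa

14.033


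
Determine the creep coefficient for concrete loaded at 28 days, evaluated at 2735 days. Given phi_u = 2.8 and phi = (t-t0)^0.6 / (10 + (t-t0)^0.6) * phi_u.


dt = 2735 - 28 = 2707
phi = 2707^0.6 / (10 + 2707^0.6) * 2.8
= 2.575

2.575


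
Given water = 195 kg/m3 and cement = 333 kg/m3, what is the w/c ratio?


w/c = water / cement
w/c = 195 / 333 = 0.586

0.586


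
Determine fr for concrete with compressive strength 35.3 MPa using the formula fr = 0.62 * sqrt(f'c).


fr = 0.62 * sqrt(35.3)
= 3.684 MPa

3.684


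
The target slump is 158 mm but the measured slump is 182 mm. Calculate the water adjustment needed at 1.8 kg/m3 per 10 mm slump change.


Difference = 158 - 182 = -24 mm
Water adjustment = -24 * 1.8 / 10 = -4.3 kg/m3

-4.3


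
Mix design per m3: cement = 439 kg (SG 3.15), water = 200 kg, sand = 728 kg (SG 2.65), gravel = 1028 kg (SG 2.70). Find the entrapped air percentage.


Vol cement = 439 / (3.15 * 1000) = 0.139365 m3
Vol water = 200 / 1000 = 0.2 m3
Vol sand = 728 / (2.65 * 1000) = 0.274717 m3
Vol gravel = 1028 / (2.70 * 1000) = 0.380741 m3
Total solid + water volume = 0.994823 m3
Air = (1 - 0.994823) * 100 = 0.52%

0.52


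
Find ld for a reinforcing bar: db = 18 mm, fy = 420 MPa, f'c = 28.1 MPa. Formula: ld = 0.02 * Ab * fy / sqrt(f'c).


Ab = pi * 18^2 / 4 = 254.469 mm2
ld = 0.02 * 254.469 * 420 / sqrt(28.1)
= 403.2 mm

403.2


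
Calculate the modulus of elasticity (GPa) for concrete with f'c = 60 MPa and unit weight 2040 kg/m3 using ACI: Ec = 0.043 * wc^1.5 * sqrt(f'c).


Ec = 0.043 * 2040^1.5 * sqrt(60) / 1000
= 30.69 GPa

30.69


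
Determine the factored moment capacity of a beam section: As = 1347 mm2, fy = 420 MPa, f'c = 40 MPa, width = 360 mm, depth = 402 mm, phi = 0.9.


a = As * fy / (0.85 * f'c * b)
= 1347 * 420 / (0.85 * 40 * 360)
= 46.2206 mm
Mn = As * fy * (d - a/2) / 10^6
= 214.3531 kN-m
phi*Mn = 0.9 * 214.3531 = 192.92 kN-m

192.92


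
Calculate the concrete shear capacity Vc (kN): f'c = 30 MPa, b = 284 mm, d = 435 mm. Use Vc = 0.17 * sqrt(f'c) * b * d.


Vc = 0.17 * sqrt(30) * 284 * 435 / 1000
= 115.03 kN

115.03


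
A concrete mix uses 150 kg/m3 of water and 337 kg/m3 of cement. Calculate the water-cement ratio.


w/c = water / cement
w/c = 150 / 337 = 0.445

0.445


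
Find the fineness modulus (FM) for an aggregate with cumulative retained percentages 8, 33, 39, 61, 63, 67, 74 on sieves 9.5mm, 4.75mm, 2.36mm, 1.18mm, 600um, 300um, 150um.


FM = sum(cumulative % retained) / 100
= 345 / 100
= 3.45

3.45


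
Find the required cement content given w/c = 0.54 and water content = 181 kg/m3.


Cement = water / (w/c)
= 181 / 0.54
= 335.2 kg/m3

335.2


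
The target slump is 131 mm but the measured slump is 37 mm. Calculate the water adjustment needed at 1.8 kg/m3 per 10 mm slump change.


Difference = 131 - 37 = 94 mm
Water adjustment = 94 * 1.8 / 10 = 16.9 kg/m3

16.9


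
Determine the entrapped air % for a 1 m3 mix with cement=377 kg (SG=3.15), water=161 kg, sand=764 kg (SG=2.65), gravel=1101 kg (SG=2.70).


Vol cement = 377 / (3.15 * 1000) = 0.119683 m3
Vol water = 161 / 1000 = 0.161 m3
Vol sand = 764 / (2.65 * 1000) = 0.288302 m3
Vol gravel = 1101 / (2.70 * 1000) = 0.407778 m3
Total solid + water volume = 0.976762 m3
Air = (1 - 0.976762) * 100 = 2.32%

2.32


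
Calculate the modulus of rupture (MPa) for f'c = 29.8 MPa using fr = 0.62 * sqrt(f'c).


fr = 0.62 * sqrt(29.8)
= 3.385 MPa

3.385


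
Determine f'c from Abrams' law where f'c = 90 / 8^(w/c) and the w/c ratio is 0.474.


f'c = 90 / 8^0.474
= 90 / 2.68
= 33.59 MPa

33.59


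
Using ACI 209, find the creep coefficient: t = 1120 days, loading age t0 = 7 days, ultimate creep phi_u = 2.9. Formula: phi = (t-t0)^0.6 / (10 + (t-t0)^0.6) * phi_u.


dt = 1120 - 7 = 1113
phi = 1113^0.6 / (10 + 1113^0.6) * 2.9
= 2.525

2.525


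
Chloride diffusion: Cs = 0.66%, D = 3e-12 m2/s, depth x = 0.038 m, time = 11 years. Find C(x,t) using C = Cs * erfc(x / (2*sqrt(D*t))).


t_seconds = 11 * 365.25 * 24 * 3600 = 347133600.0 s
arg = 0.038 / (2 * sqrt(3e-12 * 347133600.0))
= 0.5888
erfc(0.5888) = 0.405
C = 0.66 * 0.405 = 0.2673%

0.2673


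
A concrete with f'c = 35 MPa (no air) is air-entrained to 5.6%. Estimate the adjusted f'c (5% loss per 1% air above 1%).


Strength loss = (5.6 - 1) * 5 = 23.0%
f'c = 35 * (1 - 23.0/100)
= 26.95 MPa

26.95


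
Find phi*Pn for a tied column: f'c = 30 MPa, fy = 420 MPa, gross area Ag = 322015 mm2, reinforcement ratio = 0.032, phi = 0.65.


Ast = rho * Ag = 0.032 * 322015 = 10304.48 mm2
phi*Pn = 0.65 * 0.80 * (0.85 * 30 * (322015 - 10304.48) + 420 * 10304.48) / 1000
= 6383.78 kN

6383.78


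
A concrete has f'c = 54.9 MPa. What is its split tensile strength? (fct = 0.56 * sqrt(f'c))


fct = 0.56 * sqrt(54.9)
= 0.56 * 7.409
= 4.149 MPa

4.149


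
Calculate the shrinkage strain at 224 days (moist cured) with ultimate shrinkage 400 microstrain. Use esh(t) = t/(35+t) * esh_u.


esh(224) = 224 / (35 + 224) * 400
= 224 / 259 * 400
= 345.9 microstrain

345.9


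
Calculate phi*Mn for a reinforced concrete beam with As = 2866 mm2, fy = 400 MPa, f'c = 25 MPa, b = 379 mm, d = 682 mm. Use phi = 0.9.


a = As * fy / (0.85 * f'c * b)
= 2866 * 400 / (0.85 * 25 * 379)
= 142.3436 mm
Mn = As * fy * (d - a/2) / 10^6
= 700.2534 kN-m
phi*Mn = 0.9 * 700.2534 = 630.23 kN-m

630.23


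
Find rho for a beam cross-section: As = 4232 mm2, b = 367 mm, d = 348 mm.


rho = As / (b * d)
= 4232 / (367 * 348)
= 0.0331

0.0331


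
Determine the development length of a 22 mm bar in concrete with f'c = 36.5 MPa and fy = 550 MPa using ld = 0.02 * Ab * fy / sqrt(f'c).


Ab = pi * 22^2 / 4 = 380.133 mm2
ld = 0.02 * 380.133 * 550 / sqrt(36.5)
= 692.1 mm

692.1


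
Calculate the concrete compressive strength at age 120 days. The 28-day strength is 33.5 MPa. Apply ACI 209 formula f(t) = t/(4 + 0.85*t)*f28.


f(120) = 120 / (4 + 0.85 * 120) * 33.5
= 120 / 106.0 * 33.5
= 37.92 MPa

37.92


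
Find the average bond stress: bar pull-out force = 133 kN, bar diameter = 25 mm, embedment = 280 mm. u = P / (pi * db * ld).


u = P / (pi * db * ld)
= 133 * 1000 / (pi * 25 * 280)
= 6.048 MPa

6.048


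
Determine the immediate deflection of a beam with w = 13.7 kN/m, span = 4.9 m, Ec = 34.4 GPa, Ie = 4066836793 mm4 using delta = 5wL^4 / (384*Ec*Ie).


Convert: L = 4.9 m = 4900 mm, Ec = 34.4 GPa = 34400 MPa
delta = 5 * 13.7 * 4900^4 / (384 * 34400 * 4066836793)
= 0.74 mm

0.74
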